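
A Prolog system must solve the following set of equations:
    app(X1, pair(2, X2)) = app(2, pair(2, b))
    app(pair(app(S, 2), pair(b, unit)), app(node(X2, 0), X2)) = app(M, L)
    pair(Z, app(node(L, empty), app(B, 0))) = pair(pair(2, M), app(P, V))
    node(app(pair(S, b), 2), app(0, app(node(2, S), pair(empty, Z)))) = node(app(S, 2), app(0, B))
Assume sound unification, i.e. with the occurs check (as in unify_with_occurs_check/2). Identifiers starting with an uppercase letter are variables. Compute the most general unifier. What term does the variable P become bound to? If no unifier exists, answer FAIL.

Decompose app/2: X1 = 2,  pair(2, X2) = pair(2, b).
Bind X1 := 2; no other remaining equation mentions X1.
Decompose pair/2: 2 = 2,  X2 = b.
Delete trivial equation 2 = 2.
Bind X2 := b; substituting into the one remaining equation that mentions X2 gives: app(pair(app(S, 2), pair(b, unit)), app(node(b, 0), b)) = app(M, L).
Decompose app/2: pair(app(S, 2), pair(b, unit)) = M,  app(node(b, 0), b) = L.
Bind M := pair(app(S, 2), pair(b, unit)); substituting into the one remaining equation that mentions M gives: pair(Z, app(node(L, empty), app(B, 0))) = pair(pair(2, pair(app(S, 2), pair(b, unit))), app(P, V)).
Bind L := app(node(b, 0), b); substituting into the one remaining equation that mentions L gives: pair(Z, app(node(app(node(b, 0), b), empty), app(B, 0))) = pair(pair(2, pair(app(S, 2), pair(b, unit))), app(P, V)).
Decompose pair/2: Z = pair(2, pair(app(S, 2), pair(b, unit))),  app(node(app(node(b, 0), b), empty), app(B, 0)) = app(P, V).
Bind Z := pair(2, pair(app(S, 2), pair(b, unit))); substituting into the one remaining equation that mentions Z gives: node(app(pair(S, b), 2), app(0, app(node(2, S), pair(empty, pair(2, pair(app(S, 2), pair(b, unit))))))) = node(app(S, 2), app(0, B)).
Decompose app/2: node(app(node(b, 0), b), empty) = P,  app(B, 0) = V.
Bind P := node(app(node(b, 0), b), empty); no other remaining equation mentions P.
Bind V := app(B, 0); no other remaining equation mentions V.
Decompose node/2: app(pair(S, b), 2) = app(S, 2),  app(0, app(node(2, S), pair(empty, pair(2, pair(app(S, 2), pair(b, unit)))))) = app(0, B).
Decompose app/2: pair(S, b) = S,  2 = 2.
Occurs check fails: S occurs in pair(S, b); the equation S = pair(S, b) has no finite solution.

FAIL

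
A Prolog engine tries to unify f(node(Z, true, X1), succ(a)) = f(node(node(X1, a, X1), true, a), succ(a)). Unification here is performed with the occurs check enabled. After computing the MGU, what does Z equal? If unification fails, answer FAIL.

node(a, a, a)

Decompose f/2: node(Z, true, X1) = node(node(X1, a, X1), true, a),  succ(a) = succ(a).
Decompose node/3: Z = node(X1, a, X1),  true = true,  X1 = a.
Bind Z := node(X1, a, X1); no other remaining equation mentions Z.
Delete trivial equation true = true.
Bind X1 := a; no other remaining equation mentions X1. Substituting into the earlier binding gives Z := node(a, a, a).
Delete trivial equation succ(a) = succ(a).
MGU = { Z = node(a, a, a), X1 = a }, so Z = node(a, a, a).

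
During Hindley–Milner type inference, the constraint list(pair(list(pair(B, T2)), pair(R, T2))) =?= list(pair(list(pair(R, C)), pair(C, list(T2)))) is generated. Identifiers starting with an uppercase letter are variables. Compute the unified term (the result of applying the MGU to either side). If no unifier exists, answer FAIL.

FAIL

Decompose list/1: pair(list(pair(B, T2)), pair(R, T2)) =?= pair(list(pair(R, C)), pair(C, list(T2))).
Decompose pair/2: list(pair(B, T2)) =?= list(pair(R, C)),  pair(R, T2) =?= pair(C, list(T2)).
Decompose list/1: pair(B, T2) =?= pair(R, C).
Decompose pair/2: B =?= R,  T2 =?= C.
Bind B := R; no other remaining equation mentions B.
Bind T2 := C; substituting into the remaining equation gives: pair(R, C) =?= pair(C, list(C)).
Decompose pair/2: R =?= C,  C =?= list(C).
Bind R := C; no other remaining equation mentions R. Substituting into the earlier binding gives B := C.
Occurs check fails: C occurs in list(C); the equation C =?= list(C) has no finite solution.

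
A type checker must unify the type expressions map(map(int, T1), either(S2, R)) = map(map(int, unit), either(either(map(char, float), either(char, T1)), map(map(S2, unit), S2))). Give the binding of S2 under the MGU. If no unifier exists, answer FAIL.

either(map(char, float), either(char, unit))

Decompose map/2: map(int, T1) = map(int, unit),  either(S2, R) = either(either(map(char, float), either(char, T1)), map(map(S2, unit), S2)).
Decompose map/2: int = int,  T1 = unit.
Delete trivial equation int = int.
Bind T1 := unit; substituting into the remaining equation gives: either(S2, R) = either(either(map(char, float), either(char, unit)), map(map(S2, unit), S2)).
Decompose either/2: S2 = either(map(char, float), either(char, unit)),  R = map(map(S2, unit), S2).
Bind S2 := either(map(char, float), either(char, unit)); substituting into the remaining equation gives: R = map(map(either(map(char, float), either(char, unit)), unit), either(map(char, float), either(char, unit))).
Bind R := map(map(either(map(char, float), either(char, unit)), unit), either(map(char, float), either(char, unit))).
MGU = { T1 -> unit, S2 -> either(map(char, float), either(char, unit)), R -> map(map(either(map(char, float), either(char, unit)), unit), either(map(char, float), either(char, unit))) }, so S2 -> either(map(char, float), either(char, unit)).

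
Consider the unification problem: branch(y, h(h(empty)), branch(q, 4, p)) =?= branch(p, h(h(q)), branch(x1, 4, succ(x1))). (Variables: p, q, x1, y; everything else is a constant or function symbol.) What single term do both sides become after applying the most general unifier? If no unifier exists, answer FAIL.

Decompose branch/3: y =?= p,  h(h(empty)) =?= h(h(q)),  branch(q, 4, p) =?= branch(x1, 4, succ(x1)).
Bind y := p; no other remaining equation mentions y.
Decompose h/1: h(empty) =?= h(q).
Decompose h/1: empty =?= q.
Bind q := empty; substituting into the remaining equation gives: branch(empty, 4, p) =?= branch(x1, 4, succ(x1)).
Decompose branch/3: empty =?= x1,  4 =?= 4,  p =?= succ(x1).
Bind x1 := empty; substituting into the one remaining equation that mentions x1 gives: p =?= succ(empty).
Delete trivial equation 4 =?= 4.
Bind p := succ(empty). Substituting into the earlier binding gives y := succ(empty).
Applying the MGU to either side gives branch(succ(empty), h(h(empty)), branch(empty, 4, succ(empty))).

branch(succ(empty), h(h(empty)), branch(empty, 4, succ(empty)))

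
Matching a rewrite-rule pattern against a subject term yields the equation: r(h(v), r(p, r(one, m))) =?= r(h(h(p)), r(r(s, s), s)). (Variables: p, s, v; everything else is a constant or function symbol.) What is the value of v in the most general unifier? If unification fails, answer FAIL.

Decompose r/2: h(v) =?= h(h(p)),  r(p, r(one, m)) =?= r(r(s, s), s).
Decompose h/1: v =?= h(p).
Bind v := h(p); no other remaining equation mentions v.
Decompose r/2: p =?= r(s, s),  r(one, m) =?= s.
Bind p := r(s, s); no other remaining equation mentions p. Substituting into the earlier binding gives v := h(r(s, s)).
Bind s := r(one, m). Substituting into the earlier bindings gives v := h(r(r(one, m), r(one, m))), p := r(r(one, m), r(one, m)).
MGU = { v ↦ h(r(r(one, m), r(one, m))), p ↦ r(r(one, m), r(one, m)), s ↦ r(one, m) }, so v ↦ h(r(r(one, m), r(one, m))).

h(r(r(one, m), r(one, m)))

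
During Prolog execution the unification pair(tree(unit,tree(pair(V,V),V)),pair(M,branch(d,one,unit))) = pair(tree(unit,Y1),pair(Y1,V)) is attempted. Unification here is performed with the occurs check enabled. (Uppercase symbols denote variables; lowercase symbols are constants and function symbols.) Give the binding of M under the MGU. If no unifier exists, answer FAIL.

tree(pair(branch(d,one,unit),branch(d,one,unit)),branch(d,one,unit))

Decompose pair/2: tree(unit,tree(pair(V,V),V)) = tree(unit,Y1),  pair(M,branch(d,one,unit)) = pair(Y1,V).
Decompose tree/2: unit = unit,  tree(pair(V,V),V) = Y1.
Delete trivial equation unit = unit.
Bind Y1 := tree(pair(V,V),V); substituting into the remaining equation gives: pair(M,branch(d,one,unit)) = pair(tree(pair(V,V),V),V).
Decompose pair/2: M = tree(pair(V,V),V),  branch(d,one,unit) = V.
Bind M := tree(pair(V,V),V); no other remaining equation mentions M.
Bind V := branch(d,one,unit). Substituting into the earlier bindings gives Y1 := tree(pair(branch(d,one,unit),branch(d,one,unit)),branch(d,one,unit)), M := tree(pair(branch(d,one,unit),branch(d,one,unit)),branch(d,one,unit)).
MGU = { Y1 ↦ tree(pair(branch(d,one,unit),branch(d,one,unit)),branch(d,one,unit)), M ↦ tree(pair(branch(d,one,unit),branch(d,one,unit)),branch(d,one,unit)), V ↦ branch(d,one,unit) }, so M ↦ tree(pair(branch(d,one,unit),branch(d,one,unit)),branch(d,one,unit)).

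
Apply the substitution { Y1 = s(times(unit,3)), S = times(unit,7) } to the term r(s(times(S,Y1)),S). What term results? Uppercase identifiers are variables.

Replace each occurrence of Y1 with s(times(unit,3)).
Replace each occurrence of S with times(unit,7).
Result: r(s(times(times(unit,7),s(times(unit,3)))),times(unit,7)).

r(s(times(times(unit,7),s(times(unit,3)))),times(unit,7))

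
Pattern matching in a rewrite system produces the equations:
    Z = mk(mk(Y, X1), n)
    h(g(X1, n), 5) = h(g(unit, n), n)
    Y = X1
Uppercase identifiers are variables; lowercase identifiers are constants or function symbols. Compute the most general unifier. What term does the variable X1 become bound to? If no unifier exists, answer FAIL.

FAIL

Bind Z := mk(mk(Y, X1), n); no other remaining equation mentions Z.
Decompose h/2: g(X1, n) = g(unit, n),  5 = n.
Decompose g/2: X1 = unit,  n = n.
Bind X1 := unit; substituting into the one remaining equation that mentions X1 gives: Y = unit. Substituting into the earlier binding gives Z := mk(mk(Y, unit), n).
Delete trivial equation n = n.
Clash: constants 5 and n differ; no unifier exists.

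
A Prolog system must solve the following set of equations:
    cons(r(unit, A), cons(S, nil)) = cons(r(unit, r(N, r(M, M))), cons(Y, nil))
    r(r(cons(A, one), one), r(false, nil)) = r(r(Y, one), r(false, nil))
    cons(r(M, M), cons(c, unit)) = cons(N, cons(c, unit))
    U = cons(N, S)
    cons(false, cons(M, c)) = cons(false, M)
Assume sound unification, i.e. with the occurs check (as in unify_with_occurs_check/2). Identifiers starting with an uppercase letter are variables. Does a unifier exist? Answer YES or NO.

NO

Decompose cons/2: r(unit, A) = r(unit, r(N, r(M, M))),  cons(S, nil) = cons(Y, nil).
Decompose r/2: unit = unit,  A = r(N, r(M, M)).
Delete trivial equation unit = unit.
Bind A := r(N, r(M, M)); substituting into the one remaining equation that mentions A gives: r(r(cons(r(N, r(M, M)), one), one), r(false, nil)) = r(r(Y, one), r(false, nil)).
Decompose cons/2: S = Y,  nil = nil.
Bind S := Y; substituting into the one remaining equation that mentions S gives: U = cons(N, Y).
Delete trivial equation nil = nil.
Decompose r/2: r(cons(r(N, r(M, M)), one), one) = r(Y, one),  r(false, nil) = r(false, nil).
Decompose r/2: cons(r(N, r(M, M)), one) = Y,  one = one.
Bind Y := cons(r(N, r(M, M)), one); substituting into the one remaining equation that mentions Y gives: U = cons(N, cons(r(N, r(M, M)), one)). Substituting into the earlier binding gives S := cons(r(N, r(M, M)), one).
Delete trivial equation one = one.
Delete trivial equation r(false, nil) = r(false, nil).
Decompose cons/2: r(M, M) = N,  cons(c, unit) = cons(c, unit).
Bind N := r(M, M); substituting into the one remaining equation that mentions N gives: U = cons(r(M, M), cons(r(r(M, M), r(M, M)), one)). Substituting into the earlier bindings gives A := r(r(M, M), r(M, M)), S := cons(r(r(M, M), r(M, M)), one), Y := cons(r(r(M, M), r(M, M)), one).
Delete trivial equation cons(c, unit) = cons(c, unit).
Bind U := cons(r(M, M), cons(r(r(M, M), r(M, M)), one)); no other remaining equation mentions U.
Decompose cons/2: false = false,  cons(M, c) = M.
Delete trivial equation false = false.
Occurs check fails: M occurs in cons(M, c); the equation M = cons(M, c) has no finite solution.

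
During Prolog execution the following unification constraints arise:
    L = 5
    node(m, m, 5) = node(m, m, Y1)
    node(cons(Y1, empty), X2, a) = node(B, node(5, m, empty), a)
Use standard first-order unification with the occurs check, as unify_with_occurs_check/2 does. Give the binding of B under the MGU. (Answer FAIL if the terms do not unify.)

Bind L := 5; no other remaining equation mentions L.
Decompose node/3: m = m,  m = m,  5 = Y1.
Delete trivial equation m = m.
Delete trivial equation m = m.
Bind Y1 := 5; substituting into the remaining equation gives: node(cons(5, empty), X2, a) = node(B, node(5, m, empty), a).
Decompose node/3: cons(5, empty) = B,  X2 = node(5, m, empty),  a = a.
Bind B := cons(5, empty); no other remaining equation mentions B.
Bind X2 := node(5, m, empty); no other remaining equation mentions X2.
Delete trivial equation a = a.
MGU = { L ↦ 5, Y1 ↦ 5, B ↦ cons(5, empty), X2 ↦ node(5, m, empty) }, so B ↦ cons(5, empty).

cons(5, empty)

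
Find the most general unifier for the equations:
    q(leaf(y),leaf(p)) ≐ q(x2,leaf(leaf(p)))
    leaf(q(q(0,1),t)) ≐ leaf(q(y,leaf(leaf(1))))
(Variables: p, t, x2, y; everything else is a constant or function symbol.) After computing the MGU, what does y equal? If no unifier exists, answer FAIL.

FAIL

Decompose q/2: leaf(y) ≐ x2,  leaf(p) ≐ leaf(leaf(p)).
Bind x2 := leaf(y); no other remaining equation mentions x2.
Decompose leaf/1: p ≐ leaf(p).
Occurs check fails: p occurs in leaf(p); the equation p ≐ leaf(p) has no finite solution.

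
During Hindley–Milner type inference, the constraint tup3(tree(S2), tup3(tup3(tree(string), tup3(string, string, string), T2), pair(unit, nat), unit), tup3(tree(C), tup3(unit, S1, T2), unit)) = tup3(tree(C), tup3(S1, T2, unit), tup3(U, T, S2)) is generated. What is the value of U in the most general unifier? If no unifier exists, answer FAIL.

tree(unit)

Decompose tup3/3: tree(S2) = tree(C),  tup3(tup3(tree(string), tup3(string, string, string), T2), pair(unit, nat), unit) = tup3(S1, T2, unit),  tup3(tree(C), tup3(unit, S1, T2), unit) = tup3(U, T, S2).
Decompose tree/1: S2 = C.
Bind S2 := C; substituting into the one remaining equation that mentions S2 gives: tup3(tree(C), tup3(unit, S1, T2), unit) = tup3(U, T, C).
Decompose tup3/3: tup3(tree(string), tup3(string, string, string), T2) = S1,  pair(unit, nat) = T2,  unit = unit.
Bind S1 := tup3(tree(string), tup3(string, string, string), T2); substituting into the one remaining equation that mentions S1 gives: tup3(tree(C), tup3(unit, tup3(tree(string), tup3(string, string, string), T2), T2), unit) = tup3(U, T, C).
Bind T2 := pair(unit, nat); substituting into the one remaining equation that mentions T2 gives: tup3(tree(C), tup3(unit, tup3(tree(string), tup3(string, string, string), pair(unit, nat)), pair(unit, nat)), unit) = tup3(U, T, C). Substituting into the earlier binding gives S1 := tup3(tree(string), tup3(string, string, string), pair(unit, nat)).
Delete trivial equation unit = unit.
Decompose tup3/3: tree(C) = U,  tup3(unit, tup3(tree(string), tup3(string, string, string), pair(unit, nat)), pair(unit, nat)) = T,  unit = C.
Bind U := tree(C); no other remaining equation mentions U.
Bind T := tup3(unit, tup3(tree(string), tup3(string, string, string), pair(unit, nat)), pair(unit, nat)); no other remaining equation mentions T.
Bind C := unit. Substituting into the earlier bindings gives S2 := unit, U := tree(unit).
MGU = { S2 -> unit, S1 -> tup3(tree(string), tup3(string, string, string), pair(unit, nat)), T2 -> pair(unit, nat), U -> tree(unit), T -> tup3(unit, tup3(tree(string), tup3(string, string, string), pair(unit, nat)), pair(unit, nat)), C -> unit }, so U -> tree(unit).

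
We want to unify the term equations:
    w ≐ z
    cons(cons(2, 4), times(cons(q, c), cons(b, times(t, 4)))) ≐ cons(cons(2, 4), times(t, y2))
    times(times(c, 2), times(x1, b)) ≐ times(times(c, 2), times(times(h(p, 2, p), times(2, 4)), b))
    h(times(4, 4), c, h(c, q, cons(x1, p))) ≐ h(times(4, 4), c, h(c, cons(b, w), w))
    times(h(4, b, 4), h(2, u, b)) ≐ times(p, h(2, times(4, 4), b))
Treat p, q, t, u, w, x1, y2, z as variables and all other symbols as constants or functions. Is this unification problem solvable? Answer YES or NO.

Bind w := z; substituting into the one remaining equation that mentions w gives: h(times(4, 4), c, h(c, q, cons(x1, p))) ≐ h(times(4, 4), c, h(c, cons(b, z), z)).
Decompose cons/2: cons(2, 4) ≐ cons(2, 4),  times(cons(q, c), cons(b, times(t, 4))) ≐ times(t, y2).
Delete trivial equation cons(2, 4) ≐ cons(2, 4).
Decompose times/2: cons(q, c) ≐ t,  cons(b, times(t, 4)) ≐ y2.
Bind t := cons(q, c); substituting into the one remaining equation that mentions t gives: cons(b, times(cons(q, c), 4)) ≐ y2.
Bind y2 := cons(b, times(cons(q, c), 4)); no other remaining equation mentions y2.
Decompose times/2: times(c, 2) ≐ times(c, 2),  times(x1, b) ≐ times(times(h(p, 2, p), times(2, 4)), b).
Delete trivial equation times(c, 2) ≐ times(c, 2).
Decompose times/2: x1 ≐ times(h(p, 2, p), times(2, 4)),  b ≐ b.
Bind x1 := times(h(p, 2, p), times(2, 4)); substituting into the one remaining equation that mentions x1 gives: h(times(4, 4), c, h(c, q, cons(times(h(p, 2, p), times(2, 4)), p))) ≐ h(times(4, 4), c, h(c, cons(b, z), z)).
Delete trivial equation b ≐ b.
Decompose h/3: times(4, 4) ≐ times(4, 4),  c ≐ c,  h(c, q, cons(times(h(p, 2, p), times(2, 4)), p)) ≐ h(c, cons(b, z), z).
Delete trivial equation times(4, 4) ≐ times(4, 4).
Delete trivial equation c ≐ c.
Decompose h/3: c ≐ c,  q ≐ cons(b, z),  cons(times(h(p, 2, p), times(2, 4)), p) ≐ z.
Delete trivial equation c ≐ c.
Bind q := cons(b, z); no other remaining equation mentions q. Substituting into the earlier bindings gives t := cons(cons(b, z), c), y2 := cons(b, times(cons(cons(b, z), c), 4)).
Bind z := cons(times(h(p, 2, p), times(2, 4)), p); no other remaining equation mentions z. Substituting into the earlier bindings gives w := cons(times(h(p, 2, p), times(2, 4)), p), t := cons(cons(b, cons(times(h(p, 2, p), times(2, 4)), p)), c), y2 := cons(b, times(cons(cons(b, cons(times(h(p, 2, p), times(2, 4)), p)), c), 4)), q := cons(b, cons(times(h(p, 2, p), times(2, 4)), p)).
Decompose times/2: h(4, b, 4) ≐ p,  h(2, u, b) ≐ h(2, times(4, 4), b).
Bind p := h(4, b, 4); no other remaining equation mentions p. Substituting into the earlier bindings gives w := cons(times(h(h(4, b, 4), 2, h(4, b, 4)), times(2, 4)), h(4, b, 4)), t := cons(cons(b, cons(times(h(h(4, b, 4), 2, h(4, b, 4)), times(2, 4)), h(4, b, 4))), c), y2 := cons(b, times(cons(cons(b, cons(times(h(h(4, b, 4), 2, h(4, b, 4)), times(2, 4)), h(4, b, 4))), c), 4)), x1 := times(h(h(4, b, 4), 2, h(4, b, 4)), times(2, 4)), q := cons(b, cons(times(h(h(4, b, 4), 2, h(4, b, 4)), times(2, 4)), h(4, b, 4))), z := cons(times(h(h(4, b, 4), 2, h(4, b, 4)), times(2, 4)), h(4, b, 4)).
Decompose h/3: 2 ≐ 2,  u ≐ times(4, 4),  b ≐ b.
Delete trivial equation 2 ≐ 2.
Bind u := times(4, 4); no other remaining equation mentions u.
Delete trivial equation b ≐ b.
No equations remain and no clash or occurs-check failure arose, so a unifier exists.

YES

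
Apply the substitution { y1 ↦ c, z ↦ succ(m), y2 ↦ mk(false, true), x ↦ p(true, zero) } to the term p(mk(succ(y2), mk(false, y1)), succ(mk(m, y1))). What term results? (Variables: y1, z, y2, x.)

Replace each occurrence of y1 with c.
Replace each occurrence of y2 with mk(false, true).
Result: p(mk(succ(mk(false, true)), mk(false, c)), succ(mk(m, c))).

p(mk(succ(mk(false, true)), mk(false, c)), succ(mk(m, c)))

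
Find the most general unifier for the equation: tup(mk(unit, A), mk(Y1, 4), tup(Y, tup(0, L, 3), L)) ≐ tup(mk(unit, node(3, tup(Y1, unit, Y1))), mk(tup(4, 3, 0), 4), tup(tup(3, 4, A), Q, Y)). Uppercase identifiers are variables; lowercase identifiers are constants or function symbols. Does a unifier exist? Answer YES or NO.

YES

Decompose tup/3: mk(unit, A) ≐ mk(unit, node(3, tup(Y1, unit, Y1))),  mk(Y1, 4) ≐ mk(tup(4, 3, 0), 4),  tup(Y, tup(0, L, 3), L) ≐ tup(tup(3, 4, A), Q, Y).
Decompose mk/2: unit ≐ unit,  A ≐ node(3, tup(Y1, unit, Y1)).
Delete trivial equation unit ≐ unit.
Bind A := node(3, tup(Y1, unit, Y1)); substituting into the one remaining equation that mentions A gives: tup(Y, tup(0, L, 3), L) ≐ tup(tup(3, 4, node(3, tup(Y1, unit, Y1))), Q, Y).
Decompose mk/2: Y1 ≐ tup(4, 3, 0),  4 ≐ 4.
Bind Y1 := tup(4, 3, 0); substituting into the one remaining equation that mentions Y1 gives: tup(Y, tup(0, L, 3), L) ≐ tup(tup(3, 4, node(3, tup(tup(4, 3, 0), unit, tup(4, 3, 0)))), Q, Y). Substituting into the earlier binding gives A := node(3, tup(tup(4, 3, 0), unit, tup(4, 3, 0))).
Delete trivial equation 4 ≐ 4.
Decompose tup/3: Y ≐ tup(3, 4, node(3, tup(tup(4, 3, 0), unit, tup(4, 3, 0)))),  tup(0, L, 3) ≐ Q,  L ≐ Y.
Bind Y := tup(3, 4, node(3, tup(tup(4, 3, 0), unit, tup(4, 3, 0)))); substituting into the one remaining equation that mentions Y gives: L ≐ tup(3, 4, node(3, tup(tup(4, 3, 0), unit, tup(4, 3, 0)))).
Bind Q := tup(0, L, 3); no other remaining equation mentions Q.
Bind L := tup(3, 4, node(3, tup(tup(4, 3, 0), unit, tup(4, 3, 0)))). Substituting into the earlier binding gives Q := tup(0, tup(3, 4, node(3, tup(tup(4, 3, 0), unit, tup(4, 3, 0)))), 3).
No equations remain and no clash or occurs-check failure arose, so a unifier exists.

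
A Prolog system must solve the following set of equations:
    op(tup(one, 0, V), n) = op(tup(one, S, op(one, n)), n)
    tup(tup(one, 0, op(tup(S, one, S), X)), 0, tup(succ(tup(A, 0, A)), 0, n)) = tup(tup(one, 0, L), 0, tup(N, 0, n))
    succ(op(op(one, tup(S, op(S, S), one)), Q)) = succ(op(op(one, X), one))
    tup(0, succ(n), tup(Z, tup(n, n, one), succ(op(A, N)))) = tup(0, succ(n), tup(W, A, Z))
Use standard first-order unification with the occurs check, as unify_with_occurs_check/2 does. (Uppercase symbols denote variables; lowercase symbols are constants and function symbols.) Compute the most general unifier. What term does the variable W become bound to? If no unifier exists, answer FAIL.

Decompose op/2: tup(one, 0, V) = tup(one, S, op(one, n)),  n = n.
Decompose tup/3: one = one,  0 = S,  V = op(one, n).
Delete trivial equation one = one.
Bind S := 0; substituting into the 2 remaining equations that mention S gives: tup(tup(one, 0, op(tup(0, one, 0), X)), 0, tup(succ(tup(A, 0, A)), 0, n)) = tup(tup(one, 0, L), 0, tup(N, 0, n)),  succ(op(op(one, tup(0, op(0, 0), one)), Q)) = succ(op(op(one, X), one)).
Bind V := op(one, n); no other remaining equation mentions V.
Delete trivial equation n = n.
Decompose tup/3: tup(one, 0, op(tup(0, one, 0), X)) = tup(one, 0, L),  0 = 0,  tup(succ(tup(A, 0, A)), 0, n) = tup(N, 0, n).
Decompose tup/3: one = one,  0 = 0,  op(tup(0, one, 0), X) = L.
Delete trivial equation one = one.
Delete trivial equation 0 = 0.
Bind L := op(tup(0, one, 0), X); no other remaining equation mentions L.
Delete trivial equation 0 = 0.
Decompose tup/3: succ(tup(A, 0, A)) = N,  0 = 0,  n = n.
Bind N := succ(tup(A, 0, A)); substituting into the one remaining equation that mentions N gives: tup(0, succ(n), tup(Z, tup(n, n, one), succ(op(A, succ(tup(A, 0, A)))))) = tup(0, succ(n), tup(W, A, Z)).
Delete trivial equation 0 = 0.
Delete trivial equation n = n.
Decompose succ/1: op(op(one, tup(0, op(0, 0), one)), Q) = op(op(one, X), one).
Decompose op/2: op(one, tup(0, op(0, 0), one)) = op(one, X),  Q = one.
Decompose op/2: one = one,  tup(0, op(0, 0), one) = X.
Delete trivial equation one = one.
Bind X := tup(0, op(0, 0), one); no other remaining equation mentions X. Substituting into the earlier binding gives L := op(tup(0, one, 0), tup(0, op(0, 0), one)).
Bind Q := one; no other remaining equation mentions Q.
Decompose tup/3: 0 = 0,  succ(n) = succ(n),  tup(Z, tup(n, n, one), succ(op(A, succ(tup(A, 0, A))))) = tup(W, A, Z).
Delete trivial equation 0 = 0.
Delete trivial equation succ(n) = succ(n).
Decompose tup/3: Z = W,  tup(n, n, one) = A,  succ(op(A, succ(tup(A, 0, A)))) = Z.
Bind Z := W; substituting into the one remaining equation that mentions Z gives: succ(op(A, succ(tup(A, 0, A)))) = W.
Bind A := tup(n, n, one); substituting into the remaining equation gives: succ(op(tup(n, n, one), succ(tup(tup(n, n, one), 0, tup(n, n, one))))) = W. Substituting into the earlier binding gives N := succ(tup(tup(n, n, one), 0, tup(n, n, one))).
Bind W := succ(op(tup(n, n, one), succ(tup(tup(n, n, one), 0, tup(n, n, one))))). Substituting into the earlier binding gives Z := succ(op(tup(n, n, one), succ(tup(tup(n, n, one), 0, tup(n, n, one))))).
MGU = { S ↦ 0, V ↦ op(one, n), L ↦ op(tup(0, one, 0), tup(0, op(0, 0), one)), N ↦ succ(tup(tup(n, n, one), 0, tup(n, n, one))), X ↦ tup(0, op(0, 0), one), Q ↦ one, Z ↦ succ(op(tup(n, n, one), succ(tup(tup(n, n, one), 0, tup(n, n, one))))), A ↦ tup(n, n, one), W ↦ succ(op(tup(n, n, one), succ(tup(tup(n, n, one), 0, tup(n, n, one))))) }, so W ↦ succ(op(tup(n, n, one), succ(tup(tup(n, n, one), 0, tup(n, n, one))))).

succ(op(tup(n, n, one), succ(tup(tup(n, n, one), 0, tup(n, n, one)))))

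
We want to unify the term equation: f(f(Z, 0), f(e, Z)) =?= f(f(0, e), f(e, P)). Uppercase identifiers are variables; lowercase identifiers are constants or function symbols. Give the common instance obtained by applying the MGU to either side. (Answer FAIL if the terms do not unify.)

FAIL

Decompose f/2: f(Z, 0) =?= f(0, e),  f(e, Z) =?= f(e, P).
Decompose f/2: Z =?= 0,  0 =?= e.
Bind Z := 0; substituting into the one remaining equation that mentions Z gives: f(e, 0) =?= f(e, P).
Clash: constants 0 and e differ; no unifier exists.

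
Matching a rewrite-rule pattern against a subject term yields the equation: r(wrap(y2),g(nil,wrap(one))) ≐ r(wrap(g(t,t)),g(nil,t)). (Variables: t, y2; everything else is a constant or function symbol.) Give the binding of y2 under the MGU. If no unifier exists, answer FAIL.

g(wrap(one),wrap(one))

Decompose r/2: wrap(y2) ≐ wrap(g(t,t)),  g(nil,wrap(one)) ≐ g(nil,t).
Decompose wrap/1: y2 ≐ g(t,t).
Bind y2 := g(t,t); no other remaining equation mentions y2.
Decompose g/2: nil ≐ nil,  wrap(one) ≐ t.
Delete trivial equation nil ≐ nil.
Bind t := wrap(one). Substituting into the earlier binding gives y2 := g(wrap(one),wrap(one)).
MGU = { y2 := g(wrap(one),wrap(one)), t := wrap(one) }, so y2 := g(wrap(one),wrap(one)).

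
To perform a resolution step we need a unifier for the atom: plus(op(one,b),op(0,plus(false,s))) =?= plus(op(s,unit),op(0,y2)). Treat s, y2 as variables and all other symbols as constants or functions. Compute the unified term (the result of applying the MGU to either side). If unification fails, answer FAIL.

Decompose plus/2: op(one,b) =?= op(s,unit),  op(0,plus(false,s)) =?= op(0,y2).
Decompose op/2: one =?= s,  b =?= unit.
Bind s := one; substituting into the one remaining equation that mentions s gives: op(0,plus(false,one)) =?= op(0,y2).
Clash: constants b and unit differ; no unifier exists.

FAIL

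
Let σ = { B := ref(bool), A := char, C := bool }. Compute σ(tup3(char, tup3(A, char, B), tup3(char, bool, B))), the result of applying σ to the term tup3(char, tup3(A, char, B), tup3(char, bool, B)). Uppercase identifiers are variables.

Replace each occurrence of B with ref(bool).
Replace each occurrence of A with char.
Result: tup3(char, tup3(char, char, ref(bool)), tup3(char, bool, ref(bool))).

tup3(char, tup3(char, char, ref(bool)), tup3(char, bool, ref(bool)))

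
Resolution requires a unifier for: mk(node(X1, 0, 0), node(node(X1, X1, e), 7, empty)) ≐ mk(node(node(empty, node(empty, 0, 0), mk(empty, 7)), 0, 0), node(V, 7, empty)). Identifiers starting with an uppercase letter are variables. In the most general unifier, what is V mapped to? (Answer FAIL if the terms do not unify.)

node(node(empty, node(empty, 0, 0), mk(empty, 7)), node(empty, node(empty, 0, 0), mk(empty, 7)), e)

Decompose mk/2: node(X1, 0, 0) ≐ node(node(empty, node(empty, 0, 0), mk(empty, 7)), 0, 0),  node(node(X1, X1, e), 7, empty) ≐ node(V, 7, empty).
Decompose node/3: X1 ≐ node(empty, node(empty, 0, 0), mk(empty, 7)),  0 ≐ 0,  0 ≐ 0.
Bind X1 := node(empty, node(empty, 0, 0), mk(empty, 7)); substituting into the one remaining equation that mentions X1 gives: node(node(node(empty, node(empty, 0, 0), mk(empty, 7)), node(empty, node(empty, 0, 0), mk(empty, 7)), e), 7, empty) ≐ node(V, 7, empty).
Delete trivial equation 0 ≐ 0.
Delete trivial equation 0 ≐ 0.
Decompose node/3: node(node(empty, node(empty, 0, 0), mk(empty, 7)), node(empty, node(empty, 0, 0), mk(empty, 7)), e) ≐ V,  7 ≐ 7,  empty ≐ empty.
Bind V := node(node(empty, node(empty, 0, 0), mk(empty, 7)), node(empty, node(empty, 0, 0), mk(empty, 7)), e); no other remaining equation mentions V.
Delete trivial equation 7 ≐ 7.
Delete trivial equation empty ≐ empty.
MGU = { X1 ↦ node(empty, node(empty, 0, 0), mk(empty, 7)), V ↦ node(node(empty, node(empty, 0, 0), mk(empty, 7)), node(empty, node(empty, 0, 0), mk(empty, 7)), e) }, so V ↦ node(node(empty, node(empty, 0, 0), mk(empty, 7)), node(empty, node(empty, 0, 0), mk(empty, 7)), e).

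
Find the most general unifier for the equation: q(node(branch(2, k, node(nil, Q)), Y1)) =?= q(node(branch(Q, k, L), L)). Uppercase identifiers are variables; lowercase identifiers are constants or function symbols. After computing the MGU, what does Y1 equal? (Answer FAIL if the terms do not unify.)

Decompose q/1: node(branch(2, k, node(nil, Q)), Y1) =?= node(branch(Q, k, L), L).
Decompose node/2: branch(2, k, node(nil, Q)) =?= branch(Q, k, L),  Y1 =?= L.
Decompose branch/3: 2 =?= Q,  k =?= k,  node(nil, Q) =?= L.
Bind Q := 2; substituting into the one remaining equation that mentions Q gives: node(nil, 2) =?= L.
Delete trivial equation k =?= k.
Bind L := node(nil, 2); substituting into the remaining equation gives: Y1 =?= node(nil, 2).
Bind Y1 := node(nil, 2).
MGU = { Q := 2, L := node(nil, 2), Y1 := node(nil, 2) }, so Y1 := node(nil, 2).

node(nil, 2)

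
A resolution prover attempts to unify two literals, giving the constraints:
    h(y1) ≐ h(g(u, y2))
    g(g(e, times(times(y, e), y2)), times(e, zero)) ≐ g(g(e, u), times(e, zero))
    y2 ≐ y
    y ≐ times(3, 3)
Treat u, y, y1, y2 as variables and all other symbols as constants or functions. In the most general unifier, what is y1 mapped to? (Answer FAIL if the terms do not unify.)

g(times(times(times(3, 3), e), times(3, 3)), times(3, 3))

Decompose h/1: y1 ≐ g(u, y2).
Bind y1 := g(u, y2); no other remaining equation mentions y1.
Decompose g/2: g(e, times(times(y, e), y2)) ≐ g(e, u),  times(e, zero) ≐ times(e, zero).
Decompose g/2: e ≐ e,  times(times(y, e), y2) ≐ u.
Delete trivial equation e ≐ e.
Bind u := times(times(y, e), y2); no other remaining equation mentions u. Substituting into the earlier binding gives y1 := g(times(times(y, e), y2), y2).
Delete trivial equation times(e, zero) ≐ times(e, zero).
Bind y2 := y; no other remaining equation mentions y2. Substituting into the earlier bindings gives y1 := g(times(times(y, e), y), y), u := times(times(y, e), y).
Bind y := times(3, 3). Substituting into the earlier bindings gives y1 := g(times(times(times(3, 3), e), times(3, 3)), times(3, 3)), u := times(times(times(3, 3), e), times(3, 3)), y2 := times(3, 3).
MGU = { y1 -> g(times(times(times(3, 3), e), times(3, 3)), times(3, 3)), u -> times(times(times(3, 3), e), times(3, 3)), y2 -> times(3, 3), y -> times(3, 3) }, so y1 -> g(times(times(times(3, 3), e), times(3, 3)), times(3, 3)).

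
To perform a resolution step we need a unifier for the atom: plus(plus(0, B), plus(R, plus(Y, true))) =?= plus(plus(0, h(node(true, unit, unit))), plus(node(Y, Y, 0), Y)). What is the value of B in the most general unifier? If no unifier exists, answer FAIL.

FAIL

Decompose plus/2: plus(0, B) =?= plus(0, h(node(true, unit, unit))),  plus(R, plus(Y, true)) =?= plus(node(Y, Y, 0), Y).
Decompose plus/2: 0 =?= 0,  B =?= h(node(true, unit, unit)).
Delete trivial equation 0 =?= 0.
Bind B := h(node(true, unit, unit)); no other remaining equation mentions B.
Decompose plus/2: R =?= node(Y, Y, 0),  plus(Y, true) =?= Y.
Bind R := node(Y, Y, 0); no other remaining equation mentions R.
Occurs check fails: Y occurs in plus(Y, true); the equation Y =?= plus(Y, true) has no finite solution.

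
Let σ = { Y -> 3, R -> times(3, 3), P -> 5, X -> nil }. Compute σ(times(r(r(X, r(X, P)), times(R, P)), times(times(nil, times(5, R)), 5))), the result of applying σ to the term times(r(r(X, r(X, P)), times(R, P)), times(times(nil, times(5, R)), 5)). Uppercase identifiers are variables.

Replace each occurrence of R with times(3, 3).
Replace each occurrence of P with 5.
Replace each occurrence of X with nil.
Result: times(r(r(nil, r(nil, 5)), times(times(3, 3), 5)), times(times(nil, times(5, times(3, 3))), 5)).

times(r(r(nil, r(nil, 5)), times(times(3, 3), 5)), times(times(nil, times(5, times(3, 3))), 5))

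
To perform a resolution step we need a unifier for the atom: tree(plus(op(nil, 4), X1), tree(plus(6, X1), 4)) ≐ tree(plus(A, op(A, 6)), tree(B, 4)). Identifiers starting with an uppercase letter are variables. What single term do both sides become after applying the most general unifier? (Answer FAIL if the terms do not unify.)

tree(plus(op(nil, 4), op(op(nil, 4), 6)), tree(plus(6, op(op(nil, 4), 6)), 4))

Decompose tree/2: plus(op(nil, 4), X1) ≐ plus(A, op(A, 6)),  tree(plus(6, X1), 4) ≐ tree(B, 4).
Decompose plus/2: op(nil, 4) ≐ A,  X1 ≐ op(A, 6).
Bind A := op(nil, 4); substituting into the one remaining equation that mentions A gives: X1 ≐ op(op(nil, 4), 6).
Bind X1 := op(op(nil, 4), 6); substituting into the remaining equation gives: tree(plus(6, op(op(nil, 4), 6)), 4) ≐ tree(B, 4).
Decompose tree/2: plus(6, op(op(nil, 4), 6)) ≐ B,  4 ≐ 4.
Bind B := plus(6, op(op(nil, 4), 6)); no other remaining equation mentions B.
Delete trivial equation 4 ≐ 4.
Applying the MGU to either side gives tree(plus(op(nil, 4), op(op(nil, 4), 6)), tree(plus(6, op(op(nil, 4), 6)), 4)).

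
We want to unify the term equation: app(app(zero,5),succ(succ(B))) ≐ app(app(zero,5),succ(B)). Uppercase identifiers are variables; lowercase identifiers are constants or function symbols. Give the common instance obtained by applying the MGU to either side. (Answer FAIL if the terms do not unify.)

FAIL

Decompose app/2: app(zero,5) ≐ app(zero,5),  succ(succ(B)) ≐ succ(B).
Delete trivial equation app(zero,5) ≐ app(zero,5).
Decompose succ/1: succ(B) ≐ B.
Occurs check fails: B occurs in succ(B); the equation B ≐ succ(B) has no finite solution.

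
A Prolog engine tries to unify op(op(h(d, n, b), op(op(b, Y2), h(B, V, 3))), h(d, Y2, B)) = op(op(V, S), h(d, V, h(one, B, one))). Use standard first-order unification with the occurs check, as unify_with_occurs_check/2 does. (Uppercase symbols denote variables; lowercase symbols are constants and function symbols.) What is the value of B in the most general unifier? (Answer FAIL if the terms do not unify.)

FAIL

Decompose op/2: op(h(d, n, b), op(op(b, Y2), h(B, V, 3))) = op(V, S),  h(d, Y2, B) = h(d, V, h(one, B, one)).
Decompose op/2: h(d, n, b) = V,  op(op(b, Y2), h(B, V, 3)) = S.
Bind V := h(d, n, b); substituting into the remaining equations gives: op(op(b, Y2), h(B, h(d, n, b), 3)) = S,  h(d, Y2, B) = h(d, h(d, n, b), h(one, B, one)).
Bind S := op(op(b, Y2), h(B, h(d, n, b), 3)); no other remaining equation mentions S.
Decompose h/3: d = d,  Y2 = h(d, n, b),  B = h(one, B, one).
Delete trivial equation d = d.
Bind Y2 := h(d, n, b); no other remaining equation mentions Y2. Substituting into the earlier binding gives S := op(op(b, h(d, n, b)), h(B, h(d, n, b), 3)).
Occurs check fails: B occurs in h(one, B, one); the equation B = h(one, B, one) has no finite solution.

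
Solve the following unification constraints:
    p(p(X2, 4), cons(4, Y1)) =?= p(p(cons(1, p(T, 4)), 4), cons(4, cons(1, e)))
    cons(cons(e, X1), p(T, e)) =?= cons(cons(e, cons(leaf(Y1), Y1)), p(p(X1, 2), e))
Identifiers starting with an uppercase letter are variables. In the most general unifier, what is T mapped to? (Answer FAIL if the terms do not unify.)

Decompose p/2: p(X2, 4) =?= p(cons(1, p(T, 4)), 4),  cons(4, Y1) =?= cons(4, cons(1, e)).
Decompose p/2: X2 =?= cons(1, p(T, 4)),  4 =?= 4.
Bind X2 := cons(1, p(T, 4)); no other remaining equation mentions X2.
Delete trivial equation 4 =?= 4.
Decompose cons/2: 4 =?= 4,  Y1 =?= cons(1, e).
Delete trivial equation 4 =?= 4.
Bind Y1 := cons(1, e); substituting into the remaining equation gives: cons(cons(e, X1), p(T, e)) =?= cons(cons(e, cons(leaf(cons(1, e)), cons(1, e))), p(p(X1, 2), e)).
Decompose cons/2: cons(e, X1) =?= cons(e, cons(leaf(cons(1, e)), cons(1, e))),  p(T, e) =?= p(p(X1, 2), e).
Decompose cons/2: e =?= e,  X1 =?= cons(leaf(cons(1, e)), cons(1, e)).
Delete trivial equation e =?= e.
Bind X1 := cons(leaf(cons(1, e)), cons(1, e)); substituting into the remaining equation gives: p(T, e) =?= p(p(cons(leaf(cons(1, e)), cons(1, e)), 2), e).
Decompose p/2: T =?= p(cons(leaf(cons(1, e)), cons(1, e)), 2),  e =?= e.
Bind T := p(cons(leaf(cons(1, e)), cons(1, e)), 2); no other remaining equation mentions T. Substituting into the earlier binding gives X2 := cons(1, p(p(cons(leaf(cons(1, e)), cons(1, e)), 2), 4)).
Delete trivial equation e =?= e.
MGU = { X2 -> cons(1, p(p(cons(leaf(cons(1, e)), cons(1, e)), 2), 4)), Y1 -> cons(1, e), X1 -> cons(leaf(cons(1, e)), cons(1, e)), T -> p(cons(leaf(cons(1, e)), cons(1, e)), 2) }, so T -> p(cons(leaf(cons(1, e)), cons(1, e)), 2).

p(cons(leaf(cons(1, e)), cons(1, e)), 2)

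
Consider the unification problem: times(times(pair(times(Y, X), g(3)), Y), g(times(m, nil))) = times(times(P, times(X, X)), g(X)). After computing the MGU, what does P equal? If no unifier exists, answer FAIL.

pair(times(times(times(m, nil), times(m, nil)), times(m, nil)), g(3))

Decompose times/2: times(pair(times(Y, X), g(3)), Y) = times(P, times(X, X)),  g(times(m, nil)) = g(X).
Decompose times/2: pair(times(Y, X), g(3)) = P,  Y = times(X, X).
Bind P := pair(times(Y, X), g(3)); no other remaining equation mentions P.
Bind Y := times(X, X); no other remaining equation mentions Y. Substituting into the earlier binding gives P := pair(times(times(X, X), X), g(3)).
Decompose g/1: times(m, nil) = X.
Bind X := times(m, nil). Substituting into the earlier bindings gives P := pair(times(times(times(m, nil), times(m, nil)), times(m, nil)), g(3)), Y := times(times(m, nil), times(m, nil)).
MGU = { P -> pair(times(times(times(m, nil), times(m, nil)), times(m, nil)), g(3)), Y -> times(times(m, nil), times(m, nil)), X -> times(m, nil) }, so P -> pair(times(times(times(m, nil), times(m, nil)), times(m, nil)), g(3)).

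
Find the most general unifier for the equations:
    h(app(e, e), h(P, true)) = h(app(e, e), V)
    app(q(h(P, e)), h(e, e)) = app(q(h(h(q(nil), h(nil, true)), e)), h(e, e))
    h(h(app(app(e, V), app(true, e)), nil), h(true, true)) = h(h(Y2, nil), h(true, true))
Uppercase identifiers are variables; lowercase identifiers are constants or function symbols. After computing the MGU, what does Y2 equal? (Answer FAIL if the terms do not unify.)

app(app(e, h(h(q(nil), h(nil, true)), true)), app(true, e))

Decompose h/2: app(e, e) = app(e, e),  h(P, true) = V.
Delete trivial equation app(e, e) = app(e, e).
Bind V := h(P, true); substituting into the one remaining equation that mentions V gives: h(h(app(app(e, h(P, true)), app(true, e)), nil), h(true, true)) = h(h(Y2, nil), h(true, true)).
Decompose app/2: q(h(P, e)) = q(h(h(q(nil), h(nil, true)), e)),  h(e, e) = h(e, e).
Decompose q/1: h(P, e) = h(h(q(nil), h(nil, true)), e).
Decompose h/2: P = h(q(nil), h(nil, true)),  e = e.
Bind P := h(q(nil), h(nil, true)); substituting into the one remaining equation that mentions P gives: h(h(app(app(e, h(h(q(nil), h(nil, true)), true)), app(true, e)), nil), h(true, true)) = h(h(Y2, nil), h(true, true)). Substituting into the earlier binding gives V := h(h(q(nil), h(nil, true)), true).
Delete trivial equation e = e.
Delete trivial equation h(e, e) = h(e, e).
Decompose h/2: h(app(app(e, h(h(q(nil), h(nil, true)), true)), app(true, e)), nil) = h(Y2, nil),  h(true, true) = h(true, true).
Decompose h/2: app(app(e, h(h(q(nil), h(nil, true)), true)), app(true, e)) = Y2,  nil = nil.
Bind Y2 := app(app(e, h(h(q(nil), h(nil, true)), true)), app(true, e)); no other remaining equation mentions Y2.
Delete trivial equation nil = nil.
Delete trivial equation h(true, true) = h(true, true).
MGU = { V ↦ h(h(q(nil), h(nil, true)), true), P ↦ h(q(nil), h(nil, true)), Y2 ↦ app(app(e, h(h(q(nil), h(nil, true)), true)), app(true, e)) }, so Y2 ↦ app(app(e, h(h(q(nil), h(nil, true)), true)), app(true, e)).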